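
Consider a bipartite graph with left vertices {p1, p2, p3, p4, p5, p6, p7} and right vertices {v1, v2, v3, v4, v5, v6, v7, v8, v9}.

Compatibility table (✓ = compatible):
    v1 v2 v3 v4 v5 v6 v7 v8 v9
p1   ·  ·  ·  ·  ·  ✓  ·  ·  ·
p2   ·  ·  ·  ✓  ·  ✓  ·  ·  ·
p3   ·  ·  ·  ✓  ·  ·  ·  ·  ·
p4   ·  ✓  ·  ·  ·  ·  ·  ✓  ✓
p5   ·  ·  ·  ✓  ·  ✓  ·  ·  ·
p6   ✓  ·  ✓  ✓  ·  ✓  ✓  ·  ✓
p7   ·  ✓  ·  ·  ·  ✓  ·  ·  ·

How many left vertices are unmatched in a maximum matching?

A valid assignment of size 5: p1–v6, p2–v4, p4–v9, p6–v3, p7–v2.
The set {p1, p2, p3, p5} has only 2 neighbours ({v4, v6}), so by Hall's theorem at most 5 of the 7 left vertices can be matched.
That matches 5 of the 7, leaving 2 unmatched; no matching can do better.

2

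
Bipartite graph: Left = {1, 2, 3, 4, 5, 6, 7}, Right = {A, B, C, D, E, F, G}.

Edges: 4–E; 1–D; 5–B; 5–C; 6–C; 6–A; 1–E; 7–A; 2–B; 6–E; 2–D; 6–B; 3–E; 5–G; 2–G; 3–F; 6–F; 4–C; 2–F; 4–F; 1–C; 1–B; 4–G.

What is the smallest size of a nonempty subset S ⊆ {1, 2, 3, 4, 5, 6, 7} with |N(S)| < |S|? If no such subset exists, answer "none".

A matching saturating every left vertex exists, for instance 1→D, 2→B, 3→F, 4→G, 5→C, 6→E, 7→A.
By Hall's marriage theorem, this means |N(S)| ≥ |S| for every subset S, so no violating subset exists.

none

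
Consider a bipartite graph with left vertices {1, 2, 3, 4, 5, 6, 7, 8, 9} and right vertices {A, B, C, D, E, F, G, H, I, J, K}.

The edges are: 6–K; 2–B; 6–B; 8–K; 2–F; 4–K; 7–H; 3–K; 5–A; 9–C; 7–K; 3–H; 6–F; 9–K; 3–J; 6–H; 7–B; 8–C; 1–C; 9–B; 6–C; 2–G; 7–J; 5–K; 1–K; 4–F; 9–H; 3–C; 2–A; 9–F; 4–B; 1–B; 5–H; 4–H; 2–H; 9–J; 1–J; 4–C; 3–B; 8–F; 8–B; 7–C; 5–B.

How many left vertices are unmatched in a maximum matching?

1

One maximum matching: 1-C, 2-G, 3-K, 4-F, 5-A, 6-H, 7-J, 8-B.
The set {1, 3, 4, 6, 7, 8, 9} has only 6 neighbours ({B, C, F, H, J, K}), so by Hall's theorem at most 8 of the 9 left vertices can be matched.
That matches 8 of the 9, leaving 1 unmatched; no matching can do better.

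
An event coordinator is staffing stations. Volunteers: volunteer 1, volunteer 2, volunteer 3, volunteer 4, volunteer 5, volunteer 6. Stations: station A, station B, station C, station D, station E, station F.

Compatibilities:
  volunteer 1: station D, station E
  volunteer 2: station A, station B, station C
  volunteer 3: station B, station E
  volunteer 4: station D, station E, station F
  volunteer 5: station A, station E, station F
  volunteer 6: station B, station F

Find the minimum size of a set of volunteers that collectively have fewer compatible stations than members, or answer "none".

A matching saturating every volunteer exists, for instance volunteer 1→station D, volunteer 2→station C, volunteer 3→station E, volunteer 4→station F, volunteer 5→station A, volunteer 6→station B.
By Hall's marriage theorem, this means |N(S)| ≥ |S| for every subset S, so no violating subset exists.

none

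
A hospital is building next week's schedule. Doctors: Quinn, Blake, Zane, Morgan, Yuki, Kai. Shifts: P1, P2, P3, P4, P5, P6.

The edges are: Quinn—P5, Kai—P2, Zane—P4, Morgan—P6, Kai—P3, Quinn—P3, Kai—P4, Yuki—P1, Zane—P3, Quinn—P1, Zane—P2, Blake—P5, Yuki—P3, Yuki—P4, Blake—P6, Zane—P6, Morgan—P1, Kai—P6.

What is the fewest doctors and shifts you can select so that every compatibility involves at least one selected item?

6

A maximum matching has 6 edges (e.g. Quinn–P3, Blake–P5, Zane–P2, Morgan–P1, Yuki–P4, Kai–P6).
By König's theorem the minimum vertex cover has the same size. One such cover is {Quinn, Blake, Zane, Morgan, Yuki, Kai}.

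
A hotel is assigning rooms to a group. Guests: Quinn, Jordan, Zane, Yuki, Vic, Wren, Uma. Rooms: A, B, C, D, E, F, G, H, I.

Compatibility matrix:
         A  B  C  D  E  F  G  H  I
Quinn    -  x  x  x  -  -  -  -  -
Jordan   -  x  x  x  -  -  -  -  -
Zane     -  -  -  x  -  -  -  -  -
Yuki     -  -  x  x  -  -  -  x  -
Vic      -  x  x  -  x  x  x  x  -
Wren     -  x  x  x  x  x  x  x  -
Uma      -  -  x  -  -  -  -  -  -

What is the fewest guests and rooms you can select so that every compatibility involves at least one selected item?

6

A maximum matching has 6 edges (e.g. Quinn–C, Jordan–B, Zane–D, Yuki–H, Vic–E, Wren–G).
By König's theorem the minimum vertex cover has the same size. One such cover is {Yuki, Vic, Wren, B, C, D}.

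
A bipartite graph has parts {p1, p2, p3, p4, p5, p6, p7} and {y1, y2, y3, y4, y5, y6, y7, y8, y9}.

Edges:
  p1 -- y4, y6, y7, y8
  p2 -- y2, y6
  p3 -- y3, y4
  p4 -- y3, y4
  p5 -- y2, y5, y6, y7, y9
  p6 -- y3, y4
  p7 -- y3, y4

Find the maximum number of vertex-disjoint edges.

5

One maximum matching: p1–y8, p2–y2, p3–y4, p4–y3, p5–y7.
The set {p3, p4, p6, p7} has only 2 neighbours ({y3, y4}), so by Hall's theorem at most 5 of the 7 left vertices can be matched.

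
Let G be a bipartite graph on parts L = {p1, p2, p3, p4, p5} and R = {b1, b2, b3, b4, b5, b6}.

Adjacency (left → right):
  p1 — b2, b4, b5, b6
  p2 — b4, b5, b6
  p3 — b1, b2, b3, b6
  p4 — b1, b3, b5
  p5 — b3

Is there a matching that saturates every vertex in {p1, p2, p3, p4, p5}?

One maximum matching: p1–b6, p2–b4, p3–b2, p4–b5, p5–b3.
Every left vertex is matched, so this matching saturates all of them.

Yes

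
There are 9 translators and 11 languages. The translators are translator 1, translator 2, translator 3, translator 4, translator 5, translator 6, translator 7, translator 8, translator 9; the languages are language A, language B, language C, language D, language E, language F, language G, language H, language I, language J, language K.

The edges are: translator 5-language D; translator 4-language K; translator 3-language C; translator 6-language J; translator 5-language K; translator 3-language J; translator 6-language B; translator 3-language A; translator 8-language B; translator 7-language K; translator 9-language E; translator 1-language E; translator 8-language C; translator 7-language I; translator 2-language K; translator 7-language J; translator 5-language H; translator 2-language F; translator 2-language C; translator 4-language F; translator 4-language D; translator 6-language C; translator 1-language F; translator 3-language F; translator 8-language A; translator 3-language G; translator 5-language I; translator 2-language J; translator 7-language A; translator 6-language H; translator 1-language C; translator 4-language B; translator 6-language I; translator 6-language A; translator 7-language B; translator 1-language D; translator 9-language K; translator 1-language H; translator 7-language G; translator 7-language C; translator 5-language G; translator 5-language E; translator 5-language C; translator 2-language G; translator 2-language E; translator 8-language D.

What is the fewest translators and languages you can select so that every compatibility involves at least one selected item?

9

A maximum matching has 9 edges (e.g. translator 1–language C, translator 2–language F, translator 3–language J, translator 4–language D, translator 5–language G, translator 6–language B, translator 7–language I, translator 8–language A, translator 9–language K).
By König's theorem the minimum vertex cover has the same size. One such cover is {translator 1, translator 2, translator 3, translator 4, translator 5, translator 6, translator 7, translator 8, translator 9}.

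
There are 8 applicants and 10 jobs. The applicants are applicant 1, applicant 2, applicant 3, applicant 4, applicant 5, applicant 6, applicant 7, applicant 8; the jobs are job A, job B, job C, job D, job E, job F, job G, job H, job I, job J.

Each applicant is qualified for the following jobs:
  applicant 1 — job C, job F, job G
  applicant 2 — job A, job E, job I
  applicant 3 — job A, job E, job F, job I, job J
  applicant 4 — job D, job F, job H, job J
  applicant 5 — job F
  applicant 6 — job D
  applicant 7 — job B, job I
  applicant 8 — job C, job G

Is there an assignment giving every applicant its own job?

A valid assignment of size 8: applicant 1→job C, applicant 2→job A, applicant 3→job J, applicant 4→job H, applicant 5→job F, applicant 6→job D, applicant 7→job I, applicant 8→job G.
Every applicant is matched, so this matching saturates all of them.

Yes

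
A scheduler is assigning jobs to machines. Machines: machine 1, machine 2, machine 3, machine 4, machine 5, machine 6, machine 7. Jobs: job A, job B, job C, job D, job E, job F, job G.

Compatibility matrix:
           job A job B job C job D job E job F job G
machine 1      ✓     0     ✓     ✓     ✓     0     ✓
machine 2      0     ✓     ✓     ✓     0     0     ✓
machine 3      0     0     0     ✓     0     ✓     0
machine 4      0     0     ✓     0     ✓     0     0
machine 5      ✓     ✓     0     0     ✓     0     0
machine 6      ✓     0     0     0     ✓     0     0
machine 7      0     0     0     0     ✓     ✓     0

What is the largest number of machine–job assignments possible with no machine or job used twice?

7

For example, pair machine 1–job G, machine 2–job B, machine 3–job D, machine 4–job C, machine 5–job E, machine 6–job A, machine 7–job F.
All 7 machines are matched, so no larger matching exists.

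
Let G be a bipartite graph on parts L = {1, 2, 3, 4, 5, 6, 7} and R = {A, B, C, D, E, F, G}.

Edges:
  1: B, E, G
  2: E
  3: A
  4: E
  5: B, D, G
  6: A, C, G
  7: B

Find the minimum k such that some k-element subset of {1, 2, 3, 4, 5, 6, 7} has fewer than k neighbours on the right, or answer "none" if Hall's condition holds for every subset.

2

Take S = {2, 4}. Its neighbourhood is {E}, so |N(S)| = 1 < |S| = 2.
No single vertex violates Hall's condition since each has at least one neighbour, so 2 is the minimum.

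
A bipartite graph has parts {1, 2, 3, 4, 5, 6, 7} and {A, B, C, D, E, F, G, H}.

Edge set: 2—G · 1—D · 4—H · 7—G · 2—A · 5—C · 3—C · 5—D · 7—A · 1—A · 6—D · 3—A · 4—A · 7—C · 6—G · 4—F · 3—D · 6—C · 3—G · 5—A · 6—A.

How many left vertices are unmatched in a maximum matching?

2

One maximum matching: 1-D, 2-A, 3-G, 4-F, 5-C.
The set {1, 2, 3, 5, 6, 7} has only 4 neighbours ({A, C, D, G}), so by Hall's theorem at most 5 of the 7 left vertices can be matched.
That matches 5 of the 7, leaving 2 unmatched; no matching can do better.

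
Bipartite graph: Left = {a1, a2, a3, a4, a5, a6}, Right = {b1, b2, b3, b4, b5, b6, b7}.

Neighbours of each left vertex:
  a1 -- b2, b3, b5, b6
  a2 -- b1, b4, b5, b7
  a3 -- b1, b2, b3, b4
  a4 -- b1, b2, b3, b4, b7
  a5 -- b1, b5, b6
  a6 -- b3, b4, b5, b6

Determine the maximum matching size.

For example, pair a1–b6, a2–b7, a3–b4, a4–b1, a5–b5, a6–b3.
This saturates every left vertex, so 6 is the maximum.

6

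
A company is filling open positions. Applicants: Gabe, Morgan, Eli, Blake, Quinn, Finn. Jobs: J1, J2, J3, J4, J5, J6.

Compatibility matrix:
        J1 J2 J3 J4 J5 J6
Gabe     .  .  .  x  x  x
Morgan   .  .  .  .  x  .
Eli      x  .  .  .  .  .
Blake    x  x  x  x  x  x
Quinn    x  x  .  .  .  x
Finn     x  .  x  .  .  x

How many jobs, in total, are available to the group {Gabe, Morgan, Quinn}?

The union of neighbours of {Gabe, Morgan, Quinn} is {J1, J2, J4, J5, J6}, which has 5 elements.
Since |N(S)| = 5 ≥ |S| = 3, Hall's condition holds for this subset.

5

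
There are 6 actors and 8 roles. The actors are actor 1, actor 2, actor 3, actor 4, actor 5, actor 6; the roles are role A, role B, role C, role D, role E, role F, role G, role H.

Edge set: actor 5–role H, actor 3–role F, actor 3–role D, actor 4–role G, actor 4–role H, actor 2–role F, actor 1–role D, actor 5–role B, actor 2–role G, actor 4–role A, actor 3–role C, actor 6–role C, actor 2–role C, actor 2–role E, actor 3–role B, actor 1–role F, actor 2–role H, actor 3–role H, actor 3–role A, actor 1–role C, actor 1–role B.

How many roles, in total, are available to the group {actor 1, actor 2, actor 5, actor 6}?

The union of neighbours of {actor 1, actor 2, actor 5, actor 6} is {role B, role C, role D, role E, role F, role G, role H}, which has 7 elements.
Since |N(S)| = 7 ≥ |S| = 4, Hall's condition holds for this subset.

7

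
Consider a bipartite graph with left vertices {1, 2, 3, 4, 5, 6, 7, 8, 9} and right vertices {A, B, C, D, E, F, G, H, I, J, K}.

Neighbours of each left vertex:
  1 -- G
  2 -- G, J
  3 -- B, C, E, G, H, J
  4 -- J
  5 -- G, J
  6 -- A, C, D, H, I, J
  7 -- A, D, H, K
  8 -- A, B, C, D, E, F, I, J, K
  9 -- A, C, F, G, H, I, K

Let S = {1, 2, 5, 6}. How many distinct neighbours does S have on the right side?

The union of neighbours of {1, 2, 5, 6} is {A, C, D, G, H, I, J}, which has 7 elements.
Since |N(S)| = 7 ≥ |S| = 4, Hall's condition holds for this subset.

7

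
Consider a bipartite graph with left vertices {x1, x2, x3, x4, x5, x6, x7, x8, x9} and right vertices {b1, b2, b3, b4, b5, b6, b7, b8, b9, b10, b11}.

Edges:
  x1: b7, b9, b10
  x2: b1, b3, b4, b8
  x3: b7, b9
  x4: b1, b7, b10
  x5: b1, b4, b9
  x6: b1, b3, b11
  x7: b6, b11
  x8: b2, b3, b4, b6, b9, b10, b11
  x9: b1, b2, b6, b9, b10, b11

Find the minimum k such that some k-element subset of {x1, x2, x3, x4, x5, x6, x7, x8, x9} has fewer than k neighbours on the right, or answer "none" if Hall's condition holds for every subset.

A matching saturating every left vertex exists, for instance x1→b10, x2→b8, x3→b9, x4→b7, x5→b4, x6→b3, x7→b6, x8→b11, x9→b1.
By Hall's marriage theorem, this means |N(S)| ≥ |S| for every subset S, so no violating subset exists.

none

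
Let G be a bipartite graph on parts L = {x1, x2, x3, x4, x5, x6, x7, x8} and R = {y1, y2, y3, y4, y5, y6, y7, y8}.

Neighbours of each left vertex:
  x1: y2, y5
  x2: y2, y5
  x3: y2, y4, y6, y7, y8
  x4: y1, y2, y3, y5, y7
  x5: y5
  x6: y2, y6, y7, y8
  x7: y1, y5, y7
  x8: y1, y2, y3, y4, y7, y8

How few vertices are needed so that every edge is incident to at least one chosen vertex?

The 7 edges x1–y5, x2–y2, x3–y6, x4–y3, x6–y8, x7–y1, x8–y7 form a matching, so any vertex cover needs at least 7 vertices (one per matched edge).
Conversely {x3, x4, x6, x7, x8, y2, y5} meets every edge and has exactly 7 vertices, so 7 is optimal.

7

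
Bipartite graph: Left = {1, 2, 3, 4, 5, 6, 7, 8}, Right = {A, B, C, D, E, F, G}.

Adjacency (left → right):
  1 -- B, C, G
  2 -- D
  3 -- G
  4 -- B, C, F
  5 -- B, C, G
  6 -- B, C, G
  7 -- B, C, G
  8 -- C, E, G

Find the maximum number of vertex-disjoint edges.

One maximum matching: 1→C, 2→D, 3→G, 4→F, 5→B, 8→E.
The set {1, 3, 5, 6, 7} has only 3 neighbours ({B, C, G}), so by Hall's theorem at most 6 of the 8 left vertices can be matched.

6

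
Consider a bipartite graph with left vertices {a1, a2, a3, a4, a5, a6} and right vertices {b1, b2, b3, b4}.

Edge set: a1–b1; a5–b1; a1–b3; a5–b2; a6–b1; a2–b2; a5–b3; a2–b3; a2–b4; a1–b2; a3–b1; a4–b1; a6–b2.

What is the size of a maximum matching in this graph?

4

One maximum matching: a1-b2, a2-b4, a3-b1, a5-b3.
The set {a1, a3, a4, a5, a6} has only 3 neighbours ({b1, b2, b3}), so by Hall's theorem at most 4 of the 6 left vertices can be matched.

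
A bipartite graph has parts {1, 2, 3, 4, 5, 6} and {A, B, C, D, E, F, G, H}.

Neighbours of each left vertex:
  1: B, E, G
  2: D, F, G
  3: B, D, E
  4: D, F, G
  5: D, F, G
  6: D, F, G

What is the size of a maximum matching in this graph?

For example, pair 1→E, 2→G, 3→B, 4→D, 5→F.
The set {2, 4, 5, 6} has only 3 neighbours ({D, F, G}), so by Hall's theorem at most 5 of the 6 left vertices can be matched.

5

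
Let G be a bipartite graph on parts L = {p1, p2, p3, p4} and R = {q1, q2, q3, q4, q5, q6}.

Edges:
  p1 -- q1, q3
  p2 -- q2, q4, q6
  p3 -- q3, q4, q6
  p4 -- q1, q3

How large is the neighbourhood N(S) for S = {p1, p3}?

The union of neighbours of {p1, p3} is {q1, q3, q4, q6}, which has 4 elements.
Since |N(S)| = 4 ≥ |S| = 2, Hall's condition holds for this subset.

4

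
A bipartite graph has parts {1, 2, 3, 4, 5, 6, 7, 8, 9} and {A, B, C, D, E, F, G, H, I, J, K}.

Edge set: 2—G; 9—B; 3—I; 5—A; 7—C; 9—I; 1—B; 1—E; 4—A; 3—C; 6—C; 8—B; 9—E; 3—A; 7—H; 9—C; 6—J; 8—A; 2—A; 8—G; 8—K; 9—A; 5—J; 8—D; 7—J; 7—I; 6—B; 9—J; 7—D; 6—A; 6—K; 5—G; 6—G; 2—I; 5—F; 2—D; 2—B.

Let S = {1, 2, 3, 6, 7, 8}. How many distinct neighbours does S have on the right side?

The union of neighbours of {1, 2, 3, 6, 7, 8} is {A, B, C, D, E, G, H, I, J, K}, which has 10 elements.
Since |N(S)| = 10 ≥ |S| = 6, Hall's condition holds for this subset.

10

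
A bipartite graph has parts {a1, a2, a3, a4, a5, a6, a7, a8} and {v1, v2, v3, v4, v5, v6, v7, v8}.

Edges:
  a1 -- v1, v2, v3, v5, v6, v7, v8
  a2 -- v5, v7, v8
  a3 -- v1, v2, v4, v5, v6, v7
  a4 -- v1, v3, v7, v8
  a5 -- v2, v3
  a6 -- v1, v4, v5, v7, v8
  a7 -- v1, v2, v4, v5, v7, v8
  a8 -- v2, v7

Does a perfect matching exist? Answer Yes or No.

Yes

A valid assignment of size 8: a1-v8, a2-v5, a3-v6, a4-v7, a5-v3, a6-v4, a7-v1, a8-v2.
All 8 left vertices are covered.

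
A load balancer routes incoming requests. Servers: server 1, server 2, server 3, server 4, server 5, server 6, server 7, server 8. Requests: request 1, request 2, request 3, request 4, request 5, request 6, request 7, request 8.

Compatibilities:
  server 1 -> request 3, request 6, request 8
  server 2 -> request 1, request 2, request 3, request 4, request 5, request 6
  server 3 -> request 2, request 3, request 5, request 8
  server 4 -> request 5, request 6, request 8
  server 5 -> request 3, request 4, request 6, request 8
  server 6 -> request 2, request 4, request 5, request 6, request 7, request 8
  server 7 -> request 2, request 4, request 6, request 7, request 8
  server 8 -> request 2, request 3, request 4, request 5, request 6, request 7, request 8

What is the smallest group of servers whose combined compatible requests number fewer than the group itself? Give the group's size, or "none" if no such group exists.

none

A matching saturating every server exists, for instance server 1→request 8, server 2→request 1, server 3→request 2, server 4→request 5, server 5→request 3, server 6→request 4, server 7→request 6, server 8→request 7.
By Hall's marriage theorem, this means |N(S)| ≥ |S| for every subset S, so no violating subset exists.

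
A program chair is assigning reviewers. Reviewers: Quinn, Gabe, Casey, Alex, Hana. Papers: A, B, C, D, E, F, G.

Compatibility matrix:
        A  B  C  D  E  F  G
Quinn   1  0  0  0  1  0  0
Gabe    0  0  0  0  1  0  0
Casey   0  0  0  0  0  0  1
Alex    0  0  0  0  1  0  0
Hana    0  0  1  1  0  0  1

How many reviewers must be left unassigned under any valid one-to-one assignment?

1

One maximum matching: Quinn→A, Gabe→E, Casey→G, Hana→C.
The set {Gabe, Alex} has only 1 neighbour ({E}), so by Hall's theorem at most 4 of the 5 reviewers can be matched.
That matches 4 of the 5, leaving 1 unmatched; no matching can do better.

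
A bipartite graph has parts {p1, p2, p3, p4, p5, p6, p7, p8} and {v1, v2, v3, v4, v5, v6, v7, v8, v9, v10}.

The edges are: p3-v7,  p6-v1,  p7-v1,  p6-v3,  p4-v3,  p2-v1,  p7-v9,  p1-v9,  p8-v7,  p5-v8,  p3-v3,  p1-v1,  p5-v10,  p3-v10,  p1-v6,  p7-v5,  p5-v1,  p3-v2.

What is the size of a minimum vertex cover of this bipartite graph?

{p1, p3, p5, p7, p8, v1, v3} is a vertex cover of size 7: every edge has an endpoint in this set.
No smaller cover exists because p1–v6, p2–v1, p3–v2, p4–v3, p5–v10, p7–v9, p8–v7 is a matching of size 7, and a cover must include an endpoint of each of these disjoint edges (König's theorem).

7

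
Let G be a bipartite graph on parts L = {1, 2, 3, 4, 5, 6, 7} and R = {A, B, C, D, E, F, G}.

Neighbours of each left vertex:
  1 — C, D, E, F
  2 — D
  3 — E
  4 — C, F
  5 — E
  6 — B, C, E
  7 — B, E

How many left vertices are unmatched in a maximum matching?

2

For example, pair 1→C, 2→D, 3→E, 4→F, 6→B.
The set {1, 2, 3, 4, 5, 6, 7} has only 5 neighbours ({B, C, D, E, F}), so by Hall's theorem at most 5 of the 7 left vertices can be matched.
That matches 5 of the 7, leaving 2 unmatched; no matching can do better.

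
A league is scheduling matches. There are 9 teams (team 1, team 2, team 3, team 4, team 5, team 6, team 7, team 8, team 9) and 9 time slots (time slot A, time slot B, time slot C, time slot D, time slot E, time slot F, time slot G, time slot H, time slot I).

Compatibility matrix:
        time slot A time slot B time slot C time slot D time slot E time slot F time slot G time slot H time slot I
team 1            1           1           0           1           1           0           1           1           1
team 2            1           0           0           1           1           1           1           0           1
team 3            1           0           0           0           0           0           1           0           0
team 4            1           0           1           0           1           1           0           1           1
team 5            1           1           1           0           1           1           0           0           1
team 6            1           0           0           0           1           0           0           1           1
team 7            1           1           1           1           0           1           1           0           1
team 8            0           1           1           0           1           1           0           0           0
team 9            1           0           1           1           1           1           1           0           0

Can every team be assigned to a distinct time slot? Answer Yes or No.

Yes

A valid assignment of size 9: team 1–time slot D, team 2–time slot E, team 3–time slot A, team 4–time slot H, team 5–time slot B, team 6–time slot I, team 7–time slot G, team 8–time slot F, team 9–time slot C.
Every team is matched, so this is a perfect matching.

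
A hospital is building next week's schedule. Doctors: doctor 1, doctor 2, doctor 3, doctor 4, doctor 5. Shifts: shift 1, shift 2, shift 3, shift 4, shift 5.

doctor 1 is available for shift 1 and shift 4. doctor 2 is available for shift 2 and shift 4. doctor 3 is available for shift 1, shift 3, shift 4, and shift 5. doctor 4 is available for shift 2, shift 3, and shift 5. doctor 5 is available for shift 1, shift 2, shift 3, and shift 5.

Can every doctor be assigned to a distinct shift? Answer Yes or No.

For example, pair doctor 1→shift 1, doctor 2→shift 4, doctor 3→shift 3, doctor 4→shift 5, doctor 5→shift 2.
Every doctor is matched, so this is a perfect matching.

Yes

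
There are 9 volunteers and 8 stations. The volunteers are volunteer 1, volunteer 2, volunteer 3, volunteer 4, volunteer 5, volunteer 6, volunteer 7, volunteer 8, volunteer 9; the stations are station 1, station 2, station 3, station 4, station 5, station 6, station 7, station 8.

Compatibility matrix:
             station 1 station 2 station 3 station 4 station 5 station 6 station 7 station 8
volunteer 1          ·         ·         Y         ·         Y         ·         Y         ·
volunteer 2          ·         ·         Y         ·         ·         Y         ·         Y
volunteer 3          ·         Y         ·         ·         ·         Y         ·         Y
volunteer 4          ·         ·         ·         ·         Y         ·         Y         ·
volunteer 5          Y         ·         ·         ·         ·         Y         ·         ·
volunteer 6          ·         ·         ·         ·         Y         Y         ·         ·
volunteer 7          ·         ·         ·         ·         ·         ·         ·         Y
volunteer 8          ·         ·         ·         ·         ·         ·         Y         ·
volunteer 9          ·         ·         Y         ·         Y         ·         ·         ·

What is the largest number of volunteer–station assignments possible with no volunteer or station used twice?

7

A valid assignment of size 7: volunteer 1-station 7, volunteer 2-station 3, volunteer 3-station 2, volunteer 4-station 5, volunteer 5-station 1, volunteer 6-station 6, volunteer 7-station 8.
The set {volunteer 1, volunteer 2, volunteer 4, volunteer 6, volunteer 7, volunteer 8, volunteer 9} has only 5 neighbours ({station 3, station 5, station 6, station 7, station 8}), so by Hall's theorem at most 7 of the 9 volunteers can be matched.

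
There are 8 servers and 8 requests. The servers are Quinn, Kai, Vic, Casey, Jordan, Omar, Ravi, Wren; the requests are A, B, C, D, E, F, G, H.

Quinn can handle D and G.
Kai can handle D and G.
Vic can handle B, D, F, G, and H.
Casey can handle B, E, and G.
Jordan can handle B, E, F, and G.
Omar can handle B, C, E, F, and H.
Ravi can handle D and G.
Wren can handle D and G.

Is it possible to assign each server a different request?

No

The set {Quinn, Kai, Ravi, Wren} has only 2 neighbours ({D, G}), so by Hall's theorem at most 6 of the 8 servers can be matched.
Hence no matching covers every server.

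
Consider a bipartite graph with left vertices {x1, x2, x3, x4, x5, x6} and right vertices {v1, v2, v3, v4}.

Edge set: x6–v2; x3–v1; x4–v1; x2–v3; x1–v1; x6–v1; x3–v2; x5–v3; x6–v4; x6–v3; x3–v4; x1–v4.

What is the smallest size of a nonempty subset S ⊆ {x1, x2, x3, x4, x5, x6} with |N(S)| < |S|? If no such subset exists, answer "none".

2

Take S = {x2, x5}. Its neighbourhood is {v3}, so |N(S)| = 1 < |S| = 2.
No single vertex violates Hall's condition since each has at least one neighbour, so 2 is the minimum.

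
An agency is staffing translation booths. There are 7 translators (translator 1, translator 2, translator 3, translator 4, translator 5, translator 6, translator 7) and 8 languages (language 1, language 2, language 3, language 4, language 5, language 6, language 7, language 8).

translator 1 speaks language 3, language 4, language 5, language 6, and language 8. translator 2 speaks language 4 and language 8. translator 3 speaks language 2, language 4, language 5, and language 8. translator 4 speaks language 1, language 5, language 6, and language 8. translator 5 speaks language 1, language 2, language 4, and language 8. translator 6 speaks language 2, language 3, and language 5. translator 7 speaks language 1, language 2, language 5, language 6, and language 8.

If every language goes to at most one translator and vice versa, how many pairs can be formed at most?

7

For example, pair translator 1-language 8, translator 2-language 4, translator 3-language 5, translator 4-language 6, translator 5-language 1, translator 6-language 3, translator 7-language 2.
All 7 translators are matched, so no larger matching exists.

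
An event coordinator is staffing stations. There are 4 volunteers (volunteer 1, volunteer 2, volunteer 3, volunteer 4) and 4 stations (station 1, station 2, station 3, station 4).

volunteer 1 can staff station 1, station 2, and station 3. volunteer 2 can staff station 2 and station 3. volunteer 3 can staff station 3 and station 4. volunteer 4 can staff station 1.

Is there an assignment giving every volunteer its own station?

One maximum matching: volunteer 1-station 2, volunteer 2-station 3, volunteer 3-station 4, volunteer 4-station 1.
Every volunteer is matched, so this is a perfect matching.

Yes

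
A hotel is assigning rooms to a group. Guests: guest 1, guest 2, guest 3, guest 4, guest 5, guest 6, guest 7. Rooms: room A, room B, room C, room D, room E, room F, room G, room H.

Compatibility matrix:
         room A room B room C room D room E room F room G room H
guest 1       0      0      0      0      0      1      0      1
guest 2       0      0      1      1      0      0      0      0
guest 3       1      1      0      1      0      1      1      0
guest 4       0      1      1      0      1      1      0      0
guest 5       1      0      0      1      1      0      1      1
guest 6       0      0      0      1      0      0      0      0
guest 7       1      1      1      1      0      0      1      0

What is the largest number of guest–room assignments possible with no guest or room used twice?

7

For example, pair guest 1–room H, guest 2–room C, guest 3–room G, guest 4–room F, guest 5–room E, guest 6–room D, guest 7–room A.
This saturates every guest, so 7 is the maximum.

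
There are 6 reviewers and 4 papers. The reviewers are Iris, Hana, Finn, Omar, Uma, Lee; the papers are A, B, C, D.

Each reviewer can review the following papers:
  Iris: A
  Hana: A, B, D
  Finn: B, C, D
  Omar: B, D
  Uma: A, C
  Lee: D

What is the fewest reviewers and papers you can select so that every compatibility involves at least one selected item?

4

{A, B, C, D} is a vertex cover of size 4: every edge has an endpoint in this set.
No smaller cover exists because Iris–A, Hana–D, Finn–C, Omar–B is a matching of size 4, and a cover must include an endpoint of each of these disjoint edges (König's theorem).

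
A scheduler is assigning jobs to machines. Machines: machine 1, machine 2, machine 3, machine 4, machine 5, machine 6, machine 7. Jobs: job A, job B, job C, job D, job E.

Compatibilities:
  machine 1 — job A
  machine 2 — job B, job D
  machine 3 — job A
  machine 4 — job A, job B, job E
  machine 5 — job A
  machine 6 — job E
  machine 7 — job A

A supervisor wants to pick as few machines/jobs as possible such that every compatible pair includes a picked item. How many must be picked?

A maximum matching has 4 edges (e.g. machine 1–job A, machine 2–job D, machine 4–job B, machine 6–job E).
By König's theorem the minimum vertex cover has the same size. One such cover is {machine 2, machine 4, machine 6, job A}.

4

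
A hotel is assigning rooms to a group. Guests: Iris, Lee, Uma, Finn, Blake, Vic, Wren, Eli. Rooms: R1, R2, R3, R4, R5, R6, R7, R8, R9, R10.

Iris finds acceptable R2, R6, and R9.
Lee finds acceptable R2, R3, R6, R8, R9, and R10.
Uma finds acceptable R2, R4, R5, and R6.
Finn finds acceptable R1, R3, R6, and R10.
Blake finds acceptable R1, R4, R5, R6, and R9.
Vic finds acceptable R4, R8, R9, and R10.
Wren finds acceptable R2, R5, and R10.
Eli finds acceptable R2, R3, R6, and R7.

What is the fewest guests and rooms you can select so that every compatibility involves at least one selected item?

8

The 8 edges Iris–R2, Lee–R6, Uma–R4, Finn–R10, Blake–R9, Vic–R8, Wren–R5, Eli–R7 form a matching, so any vertex cover needs at least 8 vertices (one per matched edge).
Conversely {Iris, Lee, Uma, Finn, Blake, Vic, Wren, Eli} meets every edge and has exactly 8 vertices, so 8 is optimal.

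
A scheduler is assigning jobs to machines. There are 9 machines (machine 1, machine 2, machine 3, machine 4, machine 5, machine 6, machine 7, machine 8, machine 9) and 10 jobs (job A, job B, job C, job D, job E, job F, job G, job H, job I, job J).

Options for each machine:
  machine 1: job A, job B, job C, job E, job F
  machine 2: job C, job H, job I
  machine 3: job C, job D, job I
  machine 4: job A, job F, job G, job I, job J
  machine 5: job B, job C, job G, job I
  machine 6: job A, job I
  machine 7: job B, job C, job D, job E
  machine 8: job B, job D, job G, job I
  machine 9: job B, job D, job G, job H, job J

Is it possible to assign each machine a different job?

For example, pair machine 1→job B, machine 2→job H, machine 3→job D, machine 4→job F, machine 5→job I, machine 6→job A, machine 7→job E, machine 8→job G, machine 9→job J.
Every machine is matched, so this matching saturates all of them.

Yes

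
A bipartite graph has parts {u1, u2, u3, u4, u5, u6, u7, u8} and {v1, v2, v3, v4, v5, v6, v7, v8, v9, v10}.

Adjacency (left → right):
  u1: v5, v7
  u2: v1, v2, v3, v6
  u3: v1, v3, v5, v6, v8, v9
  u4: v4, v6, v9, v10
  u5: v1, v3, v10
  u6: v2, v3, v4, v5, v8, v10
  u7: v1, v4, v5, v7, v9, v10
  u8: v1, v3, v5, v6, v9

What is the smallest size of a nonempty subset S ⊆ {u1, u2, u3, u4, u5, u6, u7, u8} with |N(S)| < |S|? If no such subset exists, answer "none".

none

A matching saturating every left vertex exists, for instance u1→v7, u2→v2, u3→v6, u4→v4, u5→v1, u6→v10, u7→v5, u8→v3.
By Hall's marriage theorem, this means |N(S)| ≥ |S| for every subset S, so no violating subset exists.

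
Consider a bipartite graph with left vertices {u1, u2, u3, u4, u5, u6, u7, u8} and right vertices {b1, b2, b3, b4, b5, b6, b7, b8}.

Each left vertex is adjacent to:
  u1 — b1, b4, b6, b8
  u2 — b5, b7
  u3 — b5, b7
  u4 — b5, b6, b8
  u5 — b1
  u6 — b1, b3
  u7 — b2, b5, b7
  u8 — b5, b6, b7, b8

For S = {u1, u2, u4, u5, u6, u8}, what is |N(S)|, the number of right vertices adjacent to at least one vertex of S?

The union of neighbours of {u1, u2, u4, u5, u6, u8} is {b1, b3, b4, b5, b6, b7, b8}, which has 7 elements.
Since |N(S)| = 7 ≥ |S| = 6, Hall's condition holds for this subset.

7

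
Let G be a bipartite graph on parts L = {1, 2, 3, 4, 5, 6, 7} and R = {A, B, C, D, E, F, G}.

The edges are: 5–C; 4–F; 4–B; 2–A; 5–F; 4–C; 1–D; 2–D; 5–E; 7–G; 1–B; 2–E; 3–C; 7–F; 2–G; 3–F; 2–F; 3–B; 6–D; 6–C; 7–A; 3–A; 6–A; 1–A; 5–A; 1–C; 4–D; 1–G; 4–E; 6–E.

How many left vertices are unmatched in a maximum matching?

0

One maximum matching: 1–G, 2–D, 3–B, 4–E, 5–A, 6–C, 7–F.
All 7 left vertices are matched, so no larger matching exists.
That matches 7 of the 7, leaving 0 unmatched; no matching can do better.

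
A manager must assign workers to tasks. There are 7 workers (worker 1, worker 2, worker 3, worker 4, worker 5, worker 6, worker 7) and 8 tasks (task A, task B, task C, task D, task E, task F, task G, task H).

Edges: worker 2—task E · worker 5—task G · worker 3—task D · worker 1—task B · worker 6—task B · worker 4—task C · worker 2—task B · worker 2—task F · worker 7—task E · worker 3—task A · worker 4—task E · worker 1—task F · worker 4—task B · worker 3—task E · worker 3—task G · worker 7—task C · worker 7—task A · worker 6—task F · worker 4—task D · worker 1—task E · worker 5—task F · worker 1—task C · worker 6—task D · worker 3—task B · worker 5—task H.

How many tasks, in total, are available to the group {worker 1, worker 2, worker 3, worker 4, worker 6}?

7

The union of neighbours of {worker 1, worker 2, worker 3, worker 4, worker 6} is {task A, task B, task C, task D, task E, task F, task G}, which has 7 elements.
Since |N(S)| = 7 ≥ |S| = 5, Hall's condition holds for this subset.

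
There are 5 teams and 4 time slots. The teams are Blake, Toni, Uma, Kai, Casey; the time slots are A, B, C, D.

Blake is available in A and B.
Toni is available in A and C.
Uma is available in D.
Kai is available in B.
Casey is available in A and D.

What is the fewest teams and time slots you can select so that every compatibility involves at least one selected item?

The 4 edges Blake–A, Toni–C, Uma–D, Kai–B form a matching, so any vertex cover needs at least 4 vertices (one per matched edge).
Conversely {Toni, A, B, D} meets every edge and has exactly 4 vertices, so 4 is optimal.

4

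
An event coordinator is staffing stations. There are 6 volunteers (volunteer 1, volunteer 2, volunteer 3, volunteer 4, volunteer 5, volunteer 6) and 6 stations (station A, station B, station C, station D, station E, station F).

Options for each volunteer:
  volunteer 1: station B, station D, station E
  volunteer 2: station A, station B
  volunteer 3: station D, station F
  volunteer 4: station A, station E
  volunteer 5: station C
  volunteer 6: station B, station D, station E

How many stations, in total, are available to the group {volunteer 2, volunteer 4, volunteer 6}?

The union of neighbours of {volunteer 2, volunteer 4, volunteer 6} is {station A, station B, station D, station E}, which has 4 elements.
Since |N(S)| = 4 ≥ |S| = 3, Hall's condition holds for this subset.

4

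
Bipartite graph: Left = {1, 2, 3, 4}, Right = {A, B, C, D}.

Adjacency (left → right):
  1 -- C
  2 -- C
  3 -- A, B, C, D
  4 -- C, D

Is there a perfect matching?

The set {1, 2} has only 1 neighbour ({C}), so by Hall's theorem at most 3 of the 4 left vertices can be matched.
Hence no matching covers every left vertex.

No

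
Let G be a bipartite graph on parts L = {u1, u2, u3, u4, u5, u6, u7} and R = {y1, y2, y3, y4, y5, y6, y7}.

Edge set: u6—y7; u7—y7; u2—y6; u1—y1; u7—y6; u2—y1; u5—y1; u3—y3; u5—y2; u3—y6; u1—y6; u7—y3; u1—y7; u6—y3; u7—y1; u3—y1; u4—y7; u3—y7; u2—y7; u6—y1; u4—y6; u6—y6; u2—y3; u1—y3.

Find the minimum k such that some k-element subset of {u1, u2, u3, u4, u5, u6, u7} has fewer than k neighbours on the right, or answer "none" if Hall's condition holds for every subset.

Take S = {u1, u2, u3, u4, u6}. Its neighbourhood is {y1, y3, y6, y7}, so |N(S)| = 4 < |S| = 5.
Every subset of size less than 5 has at least as many neighbours as members, so 5 is the minimum.

5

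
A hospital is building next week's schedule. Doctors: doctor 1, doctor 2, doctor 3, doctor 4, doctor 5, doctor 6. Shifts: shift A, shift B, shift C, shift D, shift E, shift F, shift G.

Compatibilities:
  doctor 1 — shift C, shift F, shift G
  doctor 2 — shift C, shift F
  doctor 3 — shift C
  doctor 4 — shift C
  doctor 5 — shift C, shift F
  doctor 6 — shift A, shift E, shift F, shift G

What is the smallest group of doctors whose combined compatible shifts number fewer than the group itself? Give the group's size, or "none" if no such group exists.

Take S = {doctor 3, doctor 4}. Its neighbourhood is {shift C}, so |N(S)| = 1 < |S| = 2.
No single vertex violates Hall's condition since each has at least one neighbour, so 2 is the minimum.

2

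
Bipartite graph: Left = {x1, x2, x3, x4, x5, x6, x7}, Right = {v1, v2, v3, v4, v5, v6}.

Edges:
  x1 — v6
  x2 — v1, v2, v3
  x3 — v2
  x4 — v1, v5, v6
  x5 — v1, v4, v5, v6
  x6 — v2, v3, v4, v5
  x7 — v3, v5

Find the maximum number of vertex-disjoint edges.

A valid assignment of size 6: x1–v6, x2–v3, x3–v2, x4–v5, x5–v1, x6–v4.
The set {x1, x2, x3, x4, x5, x6, x7} has only 6 neighbours ({v1, v2, v3, v4, v5, v6}), so by Hall's theorem at most 6 of the 7 left vertices can be matched.

6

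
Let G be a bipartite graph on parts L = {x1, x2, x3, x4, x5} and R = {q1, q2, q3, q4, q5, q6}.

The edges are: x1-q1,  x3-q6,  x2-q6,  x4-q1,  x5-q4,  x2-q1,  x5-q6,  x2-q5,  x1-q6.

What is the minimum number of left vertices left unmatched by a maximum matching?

1

A valid assignment of size 4: x1→q1, x2→q5, x3→q6, x5→q4.
The set {x1, x3, x4} has only 2 neighbours ({q1, q6}), so by Hall's theorem at most 4 of the 5 left vertices can be matched.
That matches 4 of the 5, leaving 1 unmatched; no matching can do better.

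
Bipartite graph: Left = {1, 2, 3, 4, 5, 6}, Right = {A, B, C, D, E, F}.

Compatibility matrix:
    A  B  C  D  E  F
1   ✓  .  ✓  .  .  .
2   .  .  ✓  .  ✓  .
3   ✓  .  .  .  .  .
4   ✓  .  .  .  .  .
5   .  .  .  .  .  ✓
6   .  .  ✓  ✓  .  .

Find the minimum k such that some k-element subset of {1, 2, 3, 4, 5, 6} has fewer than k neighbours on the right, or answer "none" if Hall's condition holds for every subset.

Take S = {3, 4}. Its neighbourhood is {A}, so |N(S)| = 1 < |S| = 2.
No single vertex violates Hall's condition since each has at least one neighbour, so 2 is the minimum.

2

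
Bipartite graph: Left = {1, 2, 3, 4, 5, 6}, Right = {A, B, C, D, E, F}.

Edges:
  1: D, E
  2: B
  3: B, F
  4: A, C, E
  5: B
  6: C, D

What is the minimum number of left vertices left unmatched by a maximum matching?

A valid assignment of size 5: 1–D, 2–B, 3–F, 4–E, 6–C.
The set {2, 5} has only 1 neighbour ({B}), so by Hall's theorem at most 5 of the 6 left vertices can be matched.
That matches 5 of the 6, leaving 1 unmatched; no matching can do better.

1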